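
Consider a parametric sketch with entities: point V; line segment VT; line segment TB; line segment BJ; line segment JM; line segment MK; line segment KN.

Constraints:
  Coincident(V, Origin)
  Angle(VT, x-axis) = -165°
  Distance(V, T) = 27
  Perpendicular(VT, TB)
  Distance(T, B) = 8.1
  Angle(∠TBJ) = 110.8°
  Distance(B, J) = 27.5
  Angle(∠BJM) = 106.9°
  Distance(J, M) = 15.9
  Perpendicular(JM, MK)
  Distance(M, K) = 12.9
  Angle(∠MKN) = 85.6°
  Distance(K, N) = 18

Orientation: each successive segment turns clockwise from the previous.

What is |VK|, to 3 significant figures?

3.15

V is at the origin; VT runs at -165.0° with length 27.0, so T = (-26.1, -6.99). VT ⟂ TB, so TB runs at 105°; with |TB| = 8.1, B = (-28.2, 0.836). ∠TBJ = 110.8° gives BJ at 35.8° from the x-axis; with |BJ| = 27.5, J = (-5.87, 16.9). ∠BJM = 106.9° gives JM at -37.3° from the x-axis; with |JM| = 15.9, M = (6.78, 7.29). JM ⟂ MK, so MK runs at -127°; with |MK| = 12.9, K = (-1.04, -2.97). Then |VK| = |K − V| = 3.15.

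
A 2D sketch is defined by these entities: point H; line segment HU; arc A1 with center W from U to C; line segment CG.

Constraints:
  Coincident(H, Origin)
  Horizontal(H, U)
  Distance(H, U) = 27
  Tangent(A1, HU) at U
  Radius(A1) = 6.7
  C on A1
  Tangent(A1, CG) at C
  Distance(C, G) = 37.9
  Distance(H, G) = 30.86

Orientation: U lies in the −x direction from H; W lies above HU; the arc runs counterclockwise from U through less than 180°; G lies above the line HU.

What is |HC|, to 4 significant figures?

22.09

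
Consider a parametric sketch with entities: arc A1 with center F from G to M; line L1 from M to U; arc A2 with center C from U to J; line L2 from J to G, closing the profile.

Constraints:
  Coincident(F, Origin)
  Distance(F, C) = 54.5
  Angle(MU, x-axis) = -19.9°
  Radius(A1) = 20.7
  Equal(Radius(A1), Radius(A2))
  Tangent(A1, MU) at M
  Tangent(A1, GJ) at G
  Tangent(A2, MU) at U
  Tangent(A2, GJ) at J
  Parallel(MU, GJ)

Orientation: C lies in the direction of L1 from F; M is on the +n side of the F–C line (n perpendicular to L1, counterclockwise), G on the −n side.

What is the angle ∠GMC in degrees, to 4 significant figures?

69.20°

The slot axis is L1's direction at -19.9°, so u = (cos -19.9°, sin -19.9°) = (0.9403, -0.3404) and n = (−sin -19.9°, cos -19.9°) = (0.3404, 0.9403). F is at the origin and C lies 54.5 along u from F, so C = 54.5·u = (51.25, -18.55). Tangency of A1 to both parallel lines with radius 20.7 puts M and G at F ± 20.7·n: M = (7.046, 19.46), G = (-7.046, -19.46). Then cos ∠GMC = MG·MC / (|MG||MC|), giving 69.20°.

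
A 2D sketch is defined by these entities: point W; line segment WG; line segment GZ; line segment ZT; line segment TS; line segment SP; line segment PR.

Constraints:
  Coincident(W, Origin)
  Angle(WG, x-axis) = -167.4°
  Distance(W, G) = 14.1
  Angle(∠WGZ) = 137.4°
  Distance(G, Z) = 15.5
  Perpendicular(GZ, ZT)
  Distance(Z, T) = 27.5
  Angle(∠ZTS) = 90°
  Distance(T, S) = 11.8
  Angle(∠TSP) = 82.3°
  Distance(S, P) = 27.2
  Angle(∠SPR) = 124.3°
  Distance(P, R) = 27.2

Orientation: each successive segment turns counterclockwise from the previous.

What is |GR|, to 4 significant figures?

33.73

W is at the origin; WG runs at -167.4° with length 14.1, so G = (-13.76, -3.076). ∠WGZ = 137.4° gives GZ at -124.8° from the x-axis; with |GZ| = 15.5, Z = (-22.61, -15.80). GZ ⟂ ZT, so ZT runs at -34.80°; with |ZT| = 27.5, T = (-0.02488, -31.50). ∠ZTS = 90.0° gives TS at 55.20° from the x-axis; with |TS| = 11.8, S = (6.710, -21.81). ∠TSP = 82.3° gives SP at 152.9° from the x-axis; with |SP| = 27.2, P = (-17.50, -9.418). ∠SPR = 124.3° gives PR at -151.4° from the x-axis; with |PR| = 27.2, R = (-41.39, -22.44). Then |GR| = |R − G| = 33.73.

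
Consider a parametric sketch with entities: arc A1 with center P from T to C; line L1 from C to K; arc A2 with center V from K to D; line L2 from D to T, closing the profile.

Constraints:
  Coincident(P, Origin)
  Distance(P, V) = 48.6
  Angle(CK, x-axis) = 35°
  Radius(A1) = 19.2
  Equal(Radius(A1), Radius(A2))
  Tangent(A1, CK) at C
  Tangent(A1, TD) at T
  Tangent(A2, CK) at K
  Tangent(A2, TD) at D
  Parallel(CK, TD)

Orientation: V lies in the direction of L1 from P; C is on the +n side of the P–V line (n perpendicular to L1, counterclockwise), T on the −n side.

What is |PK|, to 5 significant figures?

52.255

Tangency of A1 to both parallel lines with radius 19.2 puts C and T at P ± 19.2·n: C = (-11.013, 15.728), T = (11.013, -15.728). Equal radii place K and D the same way about V: K = V + 19.2·n = (28.798, 43.604), D = V − 19.2·n = (50.823, 12.148). Then |PK| = |K − P| = 52.255.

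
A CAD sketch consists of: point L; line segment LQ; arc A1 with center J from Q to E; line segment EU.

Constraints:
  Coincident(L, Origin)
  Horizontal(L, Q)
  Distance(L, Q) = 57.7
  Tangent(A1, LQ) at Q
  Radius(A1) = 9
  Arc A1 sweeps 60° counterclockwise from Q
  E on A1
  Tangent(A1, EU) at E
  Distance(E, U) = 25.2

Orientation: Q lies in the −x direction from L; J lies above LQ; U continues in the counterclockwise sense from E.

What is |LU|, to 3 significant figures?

45.7

L is at the origin; L and Q share the same y with |LQ| = 57.7 and Q on the −x side, so Q = (-57.7, 0.00). Tangency of A1 to LQ means the radius JQ is perpendicular to LQ, so J = Q + (0, 9) = (-57.7, 9.00). On A1, Q sits at bearing -90° from J; a 60° counterclockwise sweep puts E at bearing -30°, so E = J + 9.0·(cos -30°, sin -30°) = (-49.9, 4.50). Tangency of A1 to EU means the radius JE is perpendicular to EU, so EU runs along (−sin -30°, cos -30°); with |EU| = 25.2, U = (-37.3, 26.3). Then |LU| = |U − L| = 45.7.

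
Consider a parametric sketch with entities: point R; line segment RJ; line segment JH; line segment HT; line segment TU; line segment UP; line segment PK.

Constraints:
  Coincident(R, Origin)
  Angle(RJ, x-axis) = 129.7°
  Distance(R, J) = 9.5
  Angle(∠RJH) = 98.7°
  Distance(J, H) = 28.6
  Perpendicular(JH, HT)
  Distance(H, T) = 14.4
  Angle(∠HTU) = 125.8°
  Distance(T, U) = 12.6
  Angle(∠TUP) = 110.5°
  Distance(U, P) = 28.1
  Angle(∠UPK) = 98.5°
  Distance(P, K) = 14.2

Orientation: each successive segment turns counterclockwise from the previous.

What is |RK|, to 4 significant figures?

16.25

R is at the origin; RJ runs at 129.7° with length 9.5, so J = (-6.068, 7.309). ∠RJH = 98.7° gives JH at -149.0° from the x-axis; with |JH| = 28.6, H = (-30.58, -7.421). JH is perpendicular to HT, so HT runs at -59.00°; with |HT| = 14.4, T = (-23.17, -19.76). ∠HTU = 125.8° gives TU at -4.800° from the x-axis; with |TU| = 12.6, U = (-10.61, -20.82). ∠TUP = 110.5° gives UP at 64.70° from the x-axis; with |UP| = 28.1, P = (1.398, 4.586). ∠UPK = 98.5° gives PK at 146.2° from the x-axis; with |PK| = 14.2, K = (-10.40, 12.49). Then |RK| = |K − R| = 16.25.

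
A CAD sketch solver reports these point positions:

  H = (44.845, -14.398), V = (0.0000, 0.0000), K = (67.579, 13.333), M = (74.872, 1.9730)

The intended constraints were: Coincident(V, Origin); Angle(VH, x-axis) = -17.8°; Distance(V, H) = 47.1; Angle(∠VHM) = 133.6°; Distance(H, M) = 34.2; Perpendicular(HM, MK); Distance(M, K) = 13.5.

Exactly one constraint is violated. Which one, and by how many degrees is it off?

Perpendicular(HM, MK) — off by 4.10°.

V = (0.00, 0.00) ✓; VH at -17.80° ✓; |VH| = 47.10 ✓; ∠VHM = 133.6° ✓; |HM| = 34.20 ✓; ∠(HM, MK) = 94.10° ✗; |MK| = 13.50 ✓.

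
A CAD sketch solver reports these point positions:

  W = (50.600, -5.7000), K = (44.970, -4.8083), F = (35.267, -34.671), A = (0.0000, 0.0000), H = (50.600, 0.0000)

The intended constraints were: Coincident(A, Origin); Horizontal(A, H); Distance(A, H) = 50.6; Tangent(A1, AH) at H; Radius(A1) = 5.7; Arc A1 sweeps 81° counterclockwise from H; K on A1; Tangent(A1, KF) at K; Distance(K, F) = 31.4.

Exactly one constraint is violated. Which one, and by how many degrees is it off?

Tangent(A1, KF) at K — off by 9.00°.

A = (0.00, 0.00) ✓; A.y = 0.00, H.y = 0.00 ✓; |AH| = 50.60 ✓; ∠(WH, HA) = 90.00° ✓; |WH| = 5.700 ✓; bearing(W→K) − bearing(W→H) = 81.00° ✓; |WK| = 5.700 ✓; ∠(WK, KF) = 99.00° ✗; |KF| = 31.40 ✓.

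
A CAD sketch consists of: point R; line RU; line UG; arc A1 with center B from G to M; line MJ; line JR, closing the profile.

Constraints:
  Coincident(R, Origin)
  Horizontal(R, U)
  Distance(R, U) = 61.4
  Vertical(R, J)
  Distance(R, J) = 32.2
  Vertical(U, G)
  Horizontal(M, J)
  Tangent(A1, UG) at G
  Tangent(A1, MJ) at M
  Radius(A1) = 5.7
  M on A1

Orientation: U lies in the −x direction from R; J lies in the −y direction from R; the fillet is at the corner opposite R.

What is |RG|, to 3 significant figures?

66.9

R is at the origin; R and U share the same y with |RU| = 61.4 and U on the −x side, so U = (-61.4, 0.00). R and J share the same x with |RJ| = 32.2 and J on the −y side, so J = (0.00, -32.2). The virtual corner opposite R is at (-61.4, -32.2). Tangency of A1 to UG means the radius BG is perpendicular to UG and the tangent condition forces BM to be normal to MJ, with radius 5.7, so the center B sits 5.7 in from both sides at B = (-55.7, -26.5). That places the tangent points at G = (-61.4, -26.5) on UG and M = (-55.7, -32.2) on MJ. Then |RG| = |G − R| = 66.9.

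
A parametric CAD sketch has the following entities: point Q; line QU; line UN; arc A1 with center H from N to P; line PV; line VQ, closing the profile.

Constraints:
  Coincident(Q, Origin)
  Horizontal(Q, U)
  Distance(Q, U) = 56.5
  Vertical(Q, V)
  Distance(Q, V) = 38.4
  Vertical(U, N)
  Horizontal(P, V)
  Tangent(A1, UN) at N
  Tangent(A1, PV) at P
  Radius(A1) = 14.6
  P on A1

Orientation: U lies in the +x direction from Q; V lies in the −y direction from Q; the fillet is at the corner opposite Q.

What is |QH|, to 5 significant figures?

48.188

Q is at the origin; Q and U share the same y with |QU| = 56.5 and U on the +x side, so U = (56.500, 0.0000). Q and V share the same x with |QV| = 38.4 and V on the −y side, so V = (0.0000, -38.400). The virtual corner opposite Q is at (56.500, -38.400). A1 meets UN tangentially, so HN is at right angles to UN and tangency of A1 to PV means the radius HP is perpendicular to PV, with radius 14.6, so the center H sits 14.6 in from both sides at H = (41.900, -23.800). Then |QH| = |H − Q| = 48.188.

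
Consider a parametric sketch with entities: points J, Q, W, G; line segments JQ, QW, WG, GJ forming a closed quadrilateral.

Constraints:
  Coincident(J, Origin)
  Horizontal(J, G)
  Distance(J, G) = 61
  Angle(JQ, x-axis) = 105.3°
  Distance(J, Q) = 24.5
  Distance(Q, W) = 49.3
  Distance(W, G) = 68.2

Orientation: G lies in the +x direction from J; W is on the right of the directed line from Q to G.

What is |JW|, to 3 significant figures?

25.6

J is at the origin; J and G share the same y with |JG| = 61.0 and G in +x, so G = (61.0, 0). JQ runs at 105.3° with |JQ| = 24.5, so Q = (-6.46, 23.6). W is determined by |QW| = 49.3 and |WG| = 68.2 together: it lies at the intersection of circle(Q, 49.3) and circle(G, 68.2). With |QG| = 71.5, the foot of the radical line on QG is 20.2 from Q and the perpendicular offset is √(49.3² − 20.2²) = 45.0. Taking the right-of-QG solution: W = (-2.26, -25.5).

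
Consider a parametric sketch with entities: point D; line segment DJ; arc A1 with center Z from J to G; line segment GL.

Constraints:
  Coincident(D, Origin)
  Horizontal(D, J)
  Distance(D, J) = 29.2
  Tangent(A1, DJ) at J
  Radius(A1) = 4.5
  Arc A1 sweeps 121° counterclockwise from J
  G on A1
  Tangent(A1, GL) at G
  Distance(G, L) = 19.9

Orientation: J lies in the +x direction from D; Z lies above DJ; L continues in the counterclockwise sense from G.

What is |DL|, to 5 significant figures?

33.019

D is at the origin; DJ is horizontal with |DJ| = 29.2 and J on the +x side, so J = (29.200, 0.0000). Tangency of A1 to DJ means the radius ZJ is perpendicular to DJ, so Z = J + (0, 4.5) = (29.200, 4.5000). On A1, J sits at bearing -90° from Z; a 121° counterclockwise sweep puts G at bearing 31°, so G = Z + 4.5·(cos 31°, sin 31°) = (33.057, 6.8177). Tangency of A1 to GL means the radius ZG is perpendicular to GL, so GL runs along (−sin 31°, cos 31°); with |GL| = 19.9, L = (22.808, 23.875). Then |DL| = |L − D| = 33.019.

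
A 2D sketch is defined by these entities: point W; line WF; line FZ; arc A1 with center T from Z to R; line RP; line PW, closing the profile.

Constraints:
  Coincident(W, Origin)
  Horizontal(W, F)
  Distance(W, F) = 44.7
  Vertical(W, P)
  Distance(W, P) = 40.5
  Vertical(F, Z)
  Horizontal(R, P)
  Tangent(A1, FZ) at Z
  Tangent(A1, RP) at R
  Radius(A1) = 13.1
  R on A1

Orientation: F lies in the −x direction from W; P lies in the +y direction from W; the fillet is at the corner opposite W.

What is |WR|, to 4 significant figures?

51.37

W is at the origin; WF is horizontal with |WF| = 44.7 and F on the −x side, so F = (-44.70, 0.000). W and P share the same x with |WP| = 40.5 and P on the +y side, so P = (0.000, 40.50). The virtual corner opposite W is at (-44.70, 40.50). Since A1 is tangent to FZ there, TZ ⟂ FZ and since A1 is tangent to RP there, TR ⟂ RP, with radius 13.1, so the center T sits 13.1 in from both sides at T = (-31.60, 27.40). That places the tangent points at Z = (-44.70, 27.40) on FZ and R = (-31.60, 40.50) on RP. Then |WR| = |R − W| = 51.37.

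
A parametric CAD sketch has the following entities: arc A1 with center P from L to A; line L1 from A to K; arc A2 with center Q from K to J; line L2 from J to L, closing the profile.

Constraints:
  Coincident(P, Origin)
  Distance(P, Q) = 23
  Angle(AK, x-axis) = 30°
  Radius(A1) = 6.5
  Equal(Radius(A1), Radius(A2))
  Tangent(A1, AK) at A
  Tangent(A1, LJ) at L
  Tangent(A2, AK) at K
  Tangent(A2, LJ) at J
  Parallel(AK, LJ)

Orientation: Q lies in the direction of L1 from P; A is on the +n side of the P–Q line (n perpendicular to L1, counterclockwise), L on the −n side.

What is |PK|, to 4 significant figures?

23.90

The slot axis is L1's direction at 30.0°, so u = (cos 30.0°, sin 30.0°) = (0.8660, 0.5000) and n = (−sin 30.0°, cos 30.0°) = (-0.5000, 0.8660). P is at the origin and Q lies 23.0 along u from P, so Q = 23.0·u = (19.92, 11.50). Tangency of A1 to both parallel lines with radius 6.5 puts A and L at P ± 6.5·n: A = (-3.250, 5.629), L = (3.250, -5.629). Equal radii place K and J the same way about Q: K = Q + 6.5·n = (16.67, 17.13), J = Q − 6.5·n = (23.17, 5.871). Then |PK| = |K − P| = 23.90.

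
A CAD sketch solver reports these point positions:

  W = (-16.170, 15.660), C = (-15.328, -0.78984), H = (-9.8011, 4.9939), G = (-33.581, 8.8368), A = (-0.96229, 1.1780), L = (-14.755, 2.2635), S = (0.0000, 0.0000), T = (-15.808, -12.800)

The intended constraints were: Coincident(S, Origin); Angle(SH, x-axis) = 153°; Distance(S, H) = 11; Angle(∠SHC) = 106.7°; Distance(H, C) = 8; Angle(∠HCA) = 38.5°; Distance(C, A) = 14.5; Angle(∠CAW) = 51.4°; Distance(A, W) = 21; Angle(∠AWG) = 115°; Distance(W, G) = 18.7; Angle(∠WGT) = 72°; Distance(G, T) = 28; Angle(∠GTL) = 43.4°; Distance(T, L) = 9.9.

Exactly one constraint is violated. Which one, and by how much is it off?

Distance(T, L) = 9.9 — off by 5.20.

S = (0.00, 0.00) ✓; SH at 153.0° ✓; |SH| = 11.00 ✓; ∠SHC = 106.7° ✓; |HC| = 8.000 ✓; ∠HCA = 38.50° ✓; |CA| = 14.50 ✓; ∠CAW = 51.40° ✓; |AW| = 21.00 ✓; ∠AWG = 115.0° ✓; |WG| = 18.70 ✓; ∠WGT = 72.00° ✓; |GT| = 28.00 ✓; ∠GTL = 43.40° ✓; |TL| = 15.10 ✗.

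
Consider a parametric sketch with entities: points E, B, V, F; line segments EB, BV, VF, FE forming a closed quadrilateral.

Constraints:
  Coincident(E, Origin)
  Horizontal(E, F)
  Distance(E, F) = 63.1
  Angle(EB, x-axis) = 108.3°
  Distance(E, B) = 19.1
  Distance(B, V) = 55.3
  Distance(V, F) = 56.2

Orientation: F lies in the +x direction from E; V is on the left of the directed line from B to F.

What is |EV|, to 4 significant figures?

63.76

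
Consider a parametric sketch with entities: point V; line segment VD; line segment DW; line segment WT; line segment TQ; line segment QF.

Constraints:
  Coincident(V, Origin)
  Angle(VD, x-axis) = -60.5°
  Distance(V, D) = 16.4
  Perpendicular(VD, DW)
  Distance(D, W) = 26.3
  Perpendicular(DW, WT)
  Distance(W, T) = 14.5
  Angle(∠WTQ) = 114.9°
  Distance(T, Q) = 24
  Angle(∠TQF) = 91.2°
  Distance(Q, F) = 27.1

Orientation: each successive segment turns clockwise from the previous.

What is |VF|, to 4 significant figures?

17.74

∠WTQ = 114.9° gives TQ at 54.40° from the x-axis; with |TQ| = 24.0, Q = (-7.984, 4.910). ∠TQF = 91.2° gives QF at -34.40° from the x-axis; with |QF| = 27.1, F = (14.38, -10.40). Then |VF| = |F − V| = 17.74.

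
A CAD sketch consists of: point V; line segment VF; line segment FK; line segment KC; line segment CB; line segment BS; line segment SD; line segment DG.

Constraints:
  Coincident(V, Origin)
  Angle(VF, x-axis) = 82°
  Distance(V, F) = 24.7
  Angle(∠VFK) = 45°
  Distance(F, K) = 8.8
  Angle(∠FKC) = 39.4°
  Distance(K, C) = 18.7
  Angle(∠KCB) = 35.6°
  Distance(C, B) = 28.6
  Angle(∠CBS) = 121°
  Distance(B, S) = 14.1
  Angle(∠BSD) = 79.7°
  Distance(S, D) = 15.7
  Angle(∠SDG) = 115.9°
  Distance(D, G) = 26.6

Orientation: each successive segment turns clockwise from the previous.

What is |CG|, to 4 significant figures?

1.957

V is at the origin; VF runs at 82.0° with length 24.7, so F = (3.438, 24.46). ∠VFK = 45.0° gives FK at -53.00° from the x-axis; with |FK| = 8.8, K = (8.734, 17.43). ∠FKC = 39.4° gives KC at 166.4° from the x-axis; with |KC| = 18.7, C = (-9.442, 21.83). ∠KCB = 35.6° gives CB at 22.00° from the x-axis; with |CB| = 28.6, B = (17.08, 32.54). ∠CBS = 121.0° gives BS at -37.00° from the x-axis; with |BS| = 14.1, S = (28.34, 24.06). ∠BSD = 79.7° gives SD at -137.3° from the x-axis; with |SD| = 15.7, D = (16.80, 13.41). ∠SDG = 115.9° gives DG at 158.6° from the x-axis; with |DG| = 26.6, G = (-7.968, 23.12). Then |CG| = |G − C| = 1.957.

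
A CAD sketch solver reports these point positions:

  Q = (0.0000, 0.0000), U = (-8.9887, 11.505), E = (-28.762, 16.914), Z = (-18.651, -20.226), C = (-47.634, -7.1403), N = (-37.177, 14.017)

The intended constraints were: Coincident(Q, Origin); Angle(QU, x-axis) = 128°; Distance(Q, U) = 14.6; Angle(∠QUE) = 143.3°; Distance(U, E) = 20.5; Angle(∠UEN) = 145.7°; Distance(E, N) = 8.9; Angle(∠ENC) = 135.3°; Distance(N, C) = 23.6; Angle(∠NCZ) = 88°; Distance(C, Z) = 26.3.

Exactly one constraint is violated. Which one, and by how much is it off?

Distance(C, Z) = 26.3 — off by 5.50.

Q = (0.00, 0.00) ✓; QU at 128.0° ✓; |QU| = 14.60 ✓; ∠QUE = 143.3° ✓; |UE| = 20.50 ✓; ∠UEN = 145.7° ✓; |EN| = 8.900 ✓; ∠ENC = 135.3° ✓; |NC| = 23.60 ✓; ∠NCZ = 88.00° ✓; |CZ| = 31.80 ✗.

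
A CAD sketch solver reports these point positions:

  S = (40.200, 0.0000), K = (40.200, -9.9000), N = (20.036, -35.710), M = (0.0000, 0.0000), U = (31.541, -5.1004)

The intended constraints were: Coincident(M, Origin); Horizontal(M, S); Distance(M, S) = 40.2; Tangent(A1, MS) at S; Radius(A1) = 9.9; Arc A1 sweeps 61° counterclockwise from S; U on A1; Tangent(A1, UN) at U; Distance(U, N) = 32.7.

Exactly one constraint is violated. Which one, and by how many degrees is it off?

Tangent(A1, UN) at U — off by 8.40°.

M = (0.00, 0.00) ✓; M.y = 0.00, S.y = 0.00 ✓; |MS| = 40.20 ✓; ∠(KS, SM) = 90.00° ✓; |KS| = 9.900 ✓; bearing(K→U) − bearing(K→S) = 61.00° ✓; |KU| = 9.900 ✓; ∠(KU, UN) = 81.60° ✗; |UN| = 32.70 ✓.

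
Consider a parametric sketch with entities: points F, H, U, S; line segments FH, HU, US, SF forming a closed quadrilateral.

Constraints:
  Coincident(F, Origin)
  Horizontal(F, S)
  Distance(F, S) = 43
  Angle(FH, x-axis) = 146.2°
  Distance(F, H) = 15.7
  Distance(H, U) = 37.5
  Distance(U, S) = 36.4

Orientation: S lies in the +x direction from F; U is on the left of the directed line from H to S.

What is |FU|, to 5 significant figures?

33.740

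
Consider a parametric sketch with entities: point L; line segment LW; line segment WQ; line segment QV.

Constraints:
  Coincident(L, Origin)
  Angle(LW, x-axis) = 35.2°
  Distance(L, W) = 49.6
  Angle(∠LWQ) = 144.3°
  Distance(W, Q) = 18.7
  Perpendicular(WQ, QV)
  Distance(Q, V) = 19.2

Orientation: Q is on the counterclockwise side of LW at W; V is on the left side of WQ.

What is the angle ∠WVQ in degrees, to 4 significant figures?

44.24°

L is at the origin; LW runs at 35.2° with length 49.6, so W = 49.6·(cos 35.2°, sin 35.2°) = (40.53, 28.59). ∠LWQ = 144.3°, so WQ runs at 35.2° + (180° − 144.3°) = 70.90° from the x-axis; with |WQ| = 18.7, Q = W + 18.7·(cos 70.90°, sin 70.90°) = (46.65, 46.26). WQ is perpendicular to QV; with |QV| = 19.2 on the left of WQ, V = Q + 19.2·(-0.9449, 0.3272) = (28.51, 52.54). Then cos ∠WVQ = VW·VQ / (|VW||VQ|), giving 44.24°.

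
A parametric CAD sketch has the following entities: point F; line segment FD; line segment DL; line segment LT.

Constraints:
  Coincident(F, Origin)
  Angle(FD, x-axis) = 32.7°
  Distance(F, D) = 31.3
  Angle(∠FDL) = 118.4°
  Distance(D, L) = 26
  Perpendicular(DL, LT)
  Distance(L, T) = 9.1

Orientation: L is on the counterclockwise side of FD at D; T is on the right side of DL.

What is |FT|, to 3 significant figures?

54.9

F is at the origin; FD runs at 32.7° with length 31.3, so D = 31.3·(cos 32.7°, sin 32.7°) = (26.3, 16.9). ∠FDL = 118.4°, so DL runs at 32.7° + (180° − 118.4°) = 94.3° from the x-axis; with |DL| = 26.0, L = D + 26.0·(cos 94.3°, sin 94.3°) = (24.4, 42.8). DL is perpendicular to LT; with |LT| = 9.1 on the right of DL, T = L + 9.1·(0.997, 0.0750) = (33.5, 43.5). Then |FT| = |T − F| = 54.9.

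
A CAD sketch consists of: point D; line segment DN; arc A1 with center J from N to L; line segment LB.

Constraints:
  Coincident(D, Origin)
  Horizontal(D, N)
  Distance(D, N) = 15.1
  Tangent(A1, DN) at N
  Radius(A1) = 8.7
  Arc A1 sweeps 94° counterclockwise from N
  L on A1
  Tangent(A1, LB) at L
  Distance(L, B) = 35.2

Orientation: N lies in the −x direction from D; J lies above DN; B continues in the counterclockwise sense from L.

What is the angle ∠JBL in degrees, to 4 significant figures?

13.88°

D is at the origin; DN is horizontal with |DN| = 15.1 and N on the −x side, so N = (-15.10, 0.000). Tangency of A1 to DN means the radius JN is perpendicular to DN, so J = N + (0, 8.7) = (-15.10, 8.700). On A1, N sits at bearing -90° from J; a 94° counterclockwise sweep puts L at bearing 4°, so L = J + 8.7·(cos 4°, sin 4°) = (-6.421, 9.307). The tangent condition forces JL to be normal to LB, so LB runs along (−sin 4°, cos 4°); with |LB| = 35.2, B = (-8.877, 44.42). Then cos ∠JBL = BJ·BL / (|BJ||BL|), giving 13.88°.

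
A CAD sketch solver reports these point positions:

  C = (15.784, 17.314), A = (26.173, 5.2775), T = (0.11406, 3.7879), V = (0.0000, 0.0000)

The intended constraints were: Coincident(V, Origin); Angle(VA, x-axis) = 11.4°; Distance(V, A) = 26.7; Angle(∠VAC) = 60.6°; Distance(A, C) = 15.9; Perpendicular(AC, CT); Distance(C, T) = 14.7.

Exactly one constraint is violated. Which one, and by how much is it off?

Distance(C, T) = 14.7 — off by 6.00.

V = (0.00, 0.00) ✓; VA at 11.40° ✓; |VA| = 26.70 ✓; ∠VAC = 60.60° ✓; |AC| = 15.90 ✓; ∠(AC, CT) = 90.00° ✓; |CT| = 20.70 ✗.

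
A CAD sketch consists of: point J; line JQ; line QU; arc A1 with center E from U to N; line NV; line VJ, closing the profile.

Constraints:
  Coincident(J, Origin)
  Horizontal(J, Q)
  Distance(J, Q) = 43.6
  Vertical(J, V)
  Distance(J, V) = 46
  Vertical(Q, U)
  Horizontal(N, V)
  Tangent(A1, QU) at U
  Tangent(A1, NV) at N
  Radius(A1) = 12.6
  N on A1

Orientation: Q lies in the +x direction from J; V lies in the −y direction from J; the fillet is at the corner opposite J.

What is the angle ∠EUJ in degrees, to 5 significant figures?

37.454°

J is at the origin; JQ is horizontal with |JQ| = 43.6 and Q on the +x side, so Q = (43.600, 0.0000). J and V share the same x with |JV| = 46.0 and V on the −y side, so V = (0.0000, -46.000). The virtual corner opposite J is at (43.600, -46.000). The tangent condition forces EU to be normal to QU and A1 meets NV tangentially, so EN is at right angles to NV, with radius 12.6, so the center E sits 12.6 in from both sides at E = (31.000, -33.400). That places the tangent points at U = (43.600, -33.400) on QU and N = (31.000, -46.000) on NV. Then cos ∠EUJ = UE·UJ / (|UE||UJ|), giving 37.454°.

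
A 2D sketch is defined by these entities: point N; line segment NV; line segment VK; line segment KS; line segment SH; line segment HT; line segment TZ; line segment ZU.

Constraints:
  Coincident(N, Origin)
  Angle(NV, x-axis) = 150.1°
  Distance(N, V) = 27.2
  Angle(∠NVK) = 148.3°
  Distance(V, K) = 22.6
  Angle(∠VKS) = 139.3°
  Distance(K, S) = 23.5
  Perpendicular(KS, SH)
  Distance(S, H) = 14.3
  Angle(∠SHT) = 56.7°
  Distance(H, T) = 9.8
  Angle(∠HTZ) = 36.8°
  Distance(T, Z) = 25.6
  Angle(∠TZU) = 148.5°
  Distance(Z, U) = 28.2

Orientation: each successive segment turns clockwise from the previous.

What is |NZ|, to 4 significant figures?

74.12

N is at the origin; NV runs at 150.1° with length 27.2, so V = (-23.58, 13.56). ∠NVK = 148.3° gives VK at 118.4° from the x-axis; with |VK| = 22.6, K = (-34.33, 33.44). ∠VKS = 139.3° gives KS at 77.70° from the x-axis; with |KS| = 23.5, S = (-29.32, 56.40). KS is perpendicular to SH, so SH runs at -12.30°; with |SH| = 14.3, H = (-15.35, 53.35). ∠SHT = 56.7° gives HT at -135.6° from the x-axis; with |HT| = 9.8, T = (-22.35, 46.50). ∠HTZ = 36.8° gives TZ at 81.20° from the x-axis; with |TZ| = 25.6, Z = (-18.44, 71.80). Then |NZ| = |Z − N| = 74.12.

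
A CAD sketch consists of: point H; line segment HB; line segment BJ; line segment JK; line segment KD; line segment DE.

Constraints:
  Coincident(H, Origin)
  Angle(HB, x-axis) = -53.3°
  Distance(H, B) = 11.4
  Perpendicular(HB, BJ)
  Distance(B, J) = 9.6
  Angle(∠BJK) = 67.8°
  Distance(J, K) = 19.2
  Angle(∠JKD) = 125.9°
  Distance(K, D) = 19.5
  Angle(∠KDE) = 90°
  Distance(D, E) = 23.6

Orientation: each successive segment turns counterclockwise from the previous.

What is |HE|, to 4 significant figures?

25.19

H is at the origin; HB runs at -53.3° with length 11.4, so B = (6.813, -9.140). The perpendicularity gives BJ at right angles to HB, so BJ runs at 36.70°; with |BJ| = 9.6, J = (14.51, -3.403). ∠BJK = 67.8° gives JK at 148.9° from the x-axis; with |JK| = 19.2, K = (-1.930, 6.514). ∠JKD = 125.9° gives KD at -157.0° from the x-axis; with |KD| = 19.5, D = (-19.88, -1.105). ∠KDE = 90.0° gives DE at -67.00° from the x-axis; with |DE| = 23.6, E = (-10.66, -22.83). Then |HE| = |E − H| = 25.19.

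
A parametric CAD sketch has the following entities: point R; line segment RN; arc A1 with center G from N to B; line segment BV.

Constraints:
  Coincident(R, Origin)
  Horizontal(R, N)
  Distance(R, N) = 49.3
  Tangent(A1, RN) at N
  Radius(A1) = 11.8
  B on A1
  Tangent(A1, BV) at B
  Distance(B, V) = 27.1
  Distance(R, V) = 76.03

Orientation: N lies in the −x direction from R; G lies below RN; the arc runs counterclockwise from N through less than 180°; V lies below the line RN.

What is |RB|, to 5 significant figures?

61.384

Checks: |GB| = 11.80 ✓; ∠(GB, BV) = 90.00° ✓; |BV| = 27.10 ✓; |RV| = 76.03 ✓.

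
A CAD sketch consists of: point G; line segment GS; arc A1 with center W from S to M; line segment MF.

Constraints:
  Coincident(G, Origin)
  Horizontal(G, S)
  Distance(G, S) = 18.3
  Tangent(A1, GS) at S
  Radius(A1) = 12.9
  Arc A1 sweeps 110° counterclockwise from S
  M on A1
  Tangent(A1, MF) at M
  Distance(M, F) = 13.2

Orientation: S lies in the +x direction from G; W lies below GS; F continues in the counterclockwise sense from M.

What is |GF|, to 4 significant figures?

31.58

On A1, S sits at bearing 90° from W; a 110° counterclockwise sweep puts M at bearing 200°, so M = W + 12.9·(cos 200°, sin 200°) = (6.178, -17.31). The tangent condition forces WM to be normal to MF, so MF runs along (−sin 200°, cos 200°); with |MF| = 13.2, F = (10.69, -29.72). Then |GF| = |F − G| = 31.58.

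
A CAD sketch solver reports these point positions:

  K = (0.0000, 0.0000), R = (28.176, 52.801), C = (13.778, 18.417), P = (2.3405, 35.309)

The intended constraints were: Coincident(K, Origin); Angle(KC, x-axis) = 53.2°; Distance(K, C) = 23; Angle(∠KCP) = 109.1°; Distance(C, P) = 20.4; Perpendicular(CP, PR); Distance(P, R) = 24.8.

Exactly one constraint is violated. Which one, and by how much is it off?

Distance(P, R) = 24.8 — off by 6.40.

K = (0.00, 0.00) ✓; KC at 53.20° ✓; |KC| = 23.00 ✓; ∠KCP = 109.1° ✓; |CP| = 20.40 ✓; ∠(CP, PR) = 90.00° ✓; |PR| = 31.20 ✗.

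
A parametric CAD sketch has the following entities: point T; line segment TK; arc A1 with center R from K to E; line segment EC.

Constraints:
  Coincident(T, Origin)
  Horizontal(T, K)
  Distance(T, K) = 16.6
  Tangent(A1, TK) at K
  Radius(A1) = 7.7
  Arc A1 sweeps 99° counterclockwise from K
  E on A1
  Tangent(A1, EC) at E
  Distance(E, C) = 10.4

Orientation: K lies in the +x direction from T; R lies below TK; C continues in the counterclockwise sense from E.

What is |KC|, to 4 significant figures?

20.09

T is at the origin; TK is horizontal with |TK| = 16.6 and K on the +x side, so K = (16.60, 0.000). Tangency of A1 to TK means the radius RK is perpendicular to TK, so R = K + (0, -7.7) = (16.60, -7.700). On A1, K sits at bearing 90° from R; a 99° counterclockwise sweep puts E at bearing 189°, so E = R + 7.7·(cos 189°, sin 189°) = (8.995, -8.905). A1 meets EC tangentially, so RE is at right angles to EC, so EC runs along (−sin 189°, cos 189°); with |EC| = 10.4, C = (10.62, -19.18). Then |KC| = |C − K| = 20.09.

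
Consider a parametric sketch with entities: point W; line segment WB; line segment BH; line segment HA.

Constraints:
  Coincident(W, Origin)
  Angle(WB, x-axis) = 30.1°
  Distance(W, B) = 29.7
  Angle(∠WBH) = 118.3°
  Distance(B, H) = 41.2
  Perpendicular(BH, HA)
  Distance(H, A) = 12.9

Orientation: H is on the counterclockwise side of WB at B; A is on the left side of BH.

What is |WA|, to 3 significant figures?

56.8

W is at the origin; WB runs at 30.1° with length 29.7, so B = 29.7·(cos 30.1°, sin 30.1°) = (25.7, 14.9). ∠WBH = 118.3°, so BH runs at 30.1° + (180° − 118.3°) = 91.8° from the x-axis; with |BH| = 41.2, H = B + 41.2·(cos 91.8°, sin 91.8°) = (24.4, 56.1). BH ⟂ HA; with |HA| = 12.9 on the left of BH, A = H + 12.9·(-1.00, -0.0314) = (11.5, 55.7). Then |WA| = |A − W| = 56.8.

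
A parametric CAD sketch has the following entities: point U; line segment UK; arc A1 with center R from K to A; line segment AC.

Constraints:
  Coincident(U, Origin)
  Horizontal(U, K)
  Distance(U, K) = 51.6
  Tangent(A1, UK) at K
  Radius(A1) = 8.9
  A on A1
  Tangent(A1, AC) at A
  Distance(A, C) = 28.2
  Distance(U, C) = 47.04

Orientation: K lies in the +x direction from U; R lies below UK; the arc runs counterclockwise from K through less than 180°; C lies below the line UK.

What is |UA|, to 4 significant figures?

43.61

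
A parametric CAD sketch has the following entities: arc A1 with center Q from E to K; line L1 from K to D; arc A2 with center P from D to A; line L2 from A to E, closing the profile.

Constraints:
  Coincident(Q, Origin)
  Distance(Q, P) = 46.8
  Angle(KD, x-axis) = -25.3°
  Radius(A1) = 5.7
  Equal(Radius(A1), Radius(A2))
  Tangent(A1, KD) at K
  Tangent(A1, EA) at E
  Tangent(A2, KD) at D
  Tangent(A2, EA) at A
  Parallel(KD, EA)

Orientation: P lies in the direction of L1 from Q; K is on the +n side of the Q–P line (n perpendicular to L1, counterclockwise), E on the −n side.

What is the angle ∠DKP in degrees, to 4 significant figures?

6.944°

Tangency of A1 to both parallel lines with radius 5.7 puts K and E at Q ± 5.7·n: K = (2.436, 5.153), E = (-2.436, -5.153). Equal radii place D and A the same way about P: D = P + 5.7·n = (44.75, -14.85), A = P − 5.7·n = (39.88, -25.15). Then cos ∠DKP = KD·KP / (|KD||KP|), giving 6.944°.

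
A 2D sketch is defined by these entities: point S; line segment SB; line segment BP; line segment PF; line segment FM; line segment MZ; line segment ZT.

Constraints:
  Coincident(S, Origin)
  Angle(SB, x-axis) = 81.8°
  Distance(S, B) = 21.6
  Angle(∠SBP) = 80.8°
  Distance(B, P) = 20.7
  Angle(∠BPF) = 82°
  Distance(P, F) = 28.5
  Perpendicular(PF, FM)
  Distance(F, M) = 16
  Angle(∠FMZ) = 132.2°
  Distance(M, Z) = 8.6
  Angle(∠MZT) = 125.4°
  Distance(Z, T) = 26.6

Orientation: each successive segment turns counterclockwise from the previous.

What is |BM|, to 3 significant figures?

26.0

S is at the origin; SB runs at 81.8° with length 21.6, so B = (3.08, 21.4). ∠SBP = 80.8° gives BP at -179° from the x-axis; with |BP| = 20.7, P = (-17.6, 21.0). ∠BPF = 82.0° gives PF at -81.0° from the x-axis; with |PF| = 28.5, F = (-13.2, -7.13). PF ⟂ FM, so FM runs at 9.00°; with |FM| = 16.0, M = (2.65, -4.63). Then |BM| = |M − B| = 26.0.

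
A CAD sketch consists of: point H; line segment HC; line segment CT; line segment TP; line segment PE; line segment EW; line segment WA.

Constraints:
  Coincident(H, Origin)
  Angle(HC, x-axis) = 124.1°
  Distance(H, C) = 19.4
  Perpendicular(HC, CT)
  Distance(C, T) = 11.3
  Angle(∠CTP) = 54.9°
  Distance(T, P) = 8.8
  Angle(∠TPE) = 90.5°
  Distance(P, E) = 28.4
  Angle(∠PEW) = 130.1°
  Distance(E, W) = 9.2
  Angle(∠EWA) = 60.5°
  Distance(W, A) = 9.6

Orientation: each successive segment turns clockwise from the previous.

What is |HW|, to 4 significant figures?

41.59

H is at the origin; HC runs at 124.1° with length 19.4, so C = (-10.88, 16.06). The perpendicularity gives CT at right angles to HC, so CT runs at 34.10°; with |CT| = 11.3, T = (-1.519, 22.40). ∠CTP = 54.9° gives TP at -91.00° from the x-axis; with |TP| = 8.8, P = (-1.673, 13.60). ∠TPE = 90.5° gives PE at 179.5° from the x-axis; with |PE| = 28.4, E = (-30.07, 13.85). ∠PEW = 130.1° gives EW at 129.6° from the x-axis; with |EW| = 9.2, W = (-35.94, 20.94). Then |HW| = |W − H| = 41.59.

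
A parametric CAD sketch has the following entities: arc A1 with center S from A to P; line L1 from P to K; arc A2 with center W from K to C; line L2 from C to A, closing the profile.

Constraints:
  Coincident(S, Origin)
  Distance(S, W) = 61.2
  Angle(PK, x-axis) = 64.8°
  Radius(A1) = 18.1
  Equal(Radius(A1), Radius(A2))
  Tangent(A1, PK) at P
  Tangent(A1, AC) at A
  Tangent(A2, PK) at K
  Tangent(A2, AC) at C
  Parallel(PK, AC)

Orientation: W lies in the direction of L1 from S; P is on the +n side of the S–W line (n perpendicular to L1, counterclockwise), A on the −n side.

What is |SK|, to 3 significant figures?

63.8

The slot axis is L1's direction at 64.8°, so u = (cos 64.8°, sin 64.8°) = (0.426, 0.905) and n = (−sin 64.8°, cos 64.8°) = (-0.905, 0.426). S is at the origin and W lies 61.2 along u from S, so W = 61.2·u = (26.1, 55.4). Tangency of A1 to both parallel lines with radius 18.1 puts P and A at S ± 18.1·n: P = (-16.4, 7.71), A = (16.4, -7.71). Equal radii place K and C the same way about W: K = W + 18.1·n = (9.68, 63.1), C = W − 18.1·n = (42.4, 47.7). Then |SK| = |K − S| = 63.8.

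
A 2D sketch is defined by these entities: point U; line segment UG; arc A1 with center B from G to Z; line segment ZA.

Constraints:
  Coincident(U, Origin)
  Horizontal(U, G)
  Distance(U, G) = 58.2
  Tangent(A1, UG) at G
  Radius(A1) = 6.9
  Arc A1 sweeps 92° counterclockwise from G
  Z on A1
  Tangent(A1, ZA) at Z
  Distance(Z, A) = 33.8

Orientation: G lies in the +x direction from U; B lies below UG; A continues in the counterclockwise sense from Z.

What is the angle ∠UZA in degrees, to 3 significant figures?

99.9°

U is at the origin; UG is horizontal with |UG| = 58.2 and G on the +x side, so G = (58.2, 0.00). The tangent condition forces BG to be normal to UG, so B = G + (0, -6.9) = (58.2, -6.90). On A1, G sits at bearing 90° from B; a 92° counterclockwise sweep puts Z at bearing 182°, so Z = B + 6.9·(cos 182°, sin 182°) = (51.3, -7.14). The tangent condition forces BZ to be normal to ZA, so ZA runs along (−sin 182°, cos 182°); with |ZA| = 33.8, A = (52.5, -40.9). Then cos ∠UZA = ZU·ZA / (|ZU||ZA|), giving 99.9°.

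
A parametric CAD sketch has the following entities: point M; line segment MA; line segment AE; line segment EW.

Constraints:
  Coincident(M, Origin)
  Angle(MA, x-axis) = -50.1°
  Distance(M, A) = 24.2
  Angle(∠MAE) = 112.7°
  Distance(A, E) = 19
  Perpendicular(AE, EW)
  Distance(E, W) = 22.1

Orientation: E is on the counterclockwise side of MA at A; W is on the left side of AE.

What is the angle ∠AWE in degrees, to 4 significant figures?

40.69°

M is at the origin; MA runs at -50.1° with length 24.2, so A = 24.2·(cos -50.1°, sin -50.1°) = (15.52, -18.57). ∠MAE = 112.7°, so AE runs at -50.1° + (180° − 112.7°) = 17.20° from the x-axis; with |AE| = 19.0, E = A + 19.0·(cos 17.20°, sin 17.20°) = (33.67, -12.95). The perpendicularity gives EW at right angles to AE; with |EW| = 22.1 on the left of AE, W = E + 22.1·(-0.2957, 0.9553) = (27.14, 8.165). Then cos ∠AWE = WA·WE / (|WA||WE|), giving 40.69°.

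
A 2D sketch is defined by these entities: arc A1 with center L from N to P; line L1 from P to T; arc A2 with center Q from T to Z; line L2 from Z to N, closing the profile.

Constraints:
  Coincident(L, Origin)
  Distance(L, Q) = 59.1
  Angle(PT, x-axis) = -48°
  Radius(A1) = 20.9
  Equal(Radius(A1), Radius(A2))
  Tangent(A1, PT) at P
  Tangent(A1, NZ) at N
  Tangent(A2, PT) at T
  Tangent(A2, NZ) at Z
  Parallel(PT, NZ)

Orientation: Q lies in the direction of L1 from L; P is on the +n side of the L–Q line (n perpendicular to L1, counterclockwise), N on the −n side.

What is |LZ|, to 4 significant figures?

62.69

Tangency of A1 to both parallel lines with radius 20.9 puts P and N at L ± 20.9·n: P = (15.53, 13.98), N = (-15.53, -13.98). Equal radii place T and Z the same way about Q: T = Q + 20.9·n = (55.08, -29.94), Z = Q − 20.9·n = (24.01, -57.90). Then |LZ| = |Z − L| = 62.69.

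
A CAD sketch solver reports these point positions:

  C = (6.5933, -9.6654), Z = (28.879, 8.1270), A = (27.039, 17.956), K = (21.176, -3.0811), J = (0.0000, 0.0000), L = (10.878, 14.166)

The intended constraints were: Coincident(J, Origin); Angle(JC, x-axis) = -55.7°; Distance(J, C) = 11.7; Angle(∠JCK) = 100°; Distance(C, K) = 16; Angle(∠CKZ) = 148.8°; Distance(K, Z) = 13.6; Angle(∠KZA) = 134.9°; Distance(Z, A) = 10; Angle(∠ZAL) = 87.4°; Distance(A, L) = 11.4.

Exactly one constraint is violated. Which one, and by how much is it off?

Distance(A, L) = 11.4 — off by 5.20.

J = (0.00, 0.00) ✓; JC at -55.70° ✓; |JC| = 11.70 ✓; ∠JCK = 100.0° ✓; |CK| = 16.00 ✓; ∠CKZ = 148.8° ✓; |KZ| = 13.60 ✓; ∠KZA = 134.9° ✓; |ZA| = 10.00 ✓; ∠ZAL = 87.40° ✓; |AL| = 16.60 ✗.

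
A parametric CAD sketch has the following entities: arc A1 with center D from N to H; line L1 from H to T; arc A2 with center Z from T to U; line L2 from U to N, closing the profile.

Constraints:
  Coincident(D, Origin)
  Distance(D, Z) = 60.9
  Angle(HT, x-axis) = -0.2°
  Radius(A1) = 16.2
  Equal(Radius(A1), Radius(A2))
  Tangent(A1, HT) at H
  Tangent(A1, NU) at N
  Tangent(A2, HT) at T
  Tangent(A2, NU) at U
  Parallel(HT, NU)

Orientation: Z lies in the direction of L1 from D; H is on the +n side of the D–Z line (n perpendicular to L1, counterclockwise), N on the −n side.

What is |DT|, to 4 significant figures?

63.02

Tangency of A1 to both parallel lines with radius 16.2 puts H and N at D ± 16.2·n: H = (0.05655, 16.20), N = (-0.05655, -16.20). Equal radii place T and U the same way about Z: T = Z + 16.2·n = (60.96, 15.99), U = Z − 16.2·n = (60.84, -16.41). Then |DT| = |T − D| = 63.02.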